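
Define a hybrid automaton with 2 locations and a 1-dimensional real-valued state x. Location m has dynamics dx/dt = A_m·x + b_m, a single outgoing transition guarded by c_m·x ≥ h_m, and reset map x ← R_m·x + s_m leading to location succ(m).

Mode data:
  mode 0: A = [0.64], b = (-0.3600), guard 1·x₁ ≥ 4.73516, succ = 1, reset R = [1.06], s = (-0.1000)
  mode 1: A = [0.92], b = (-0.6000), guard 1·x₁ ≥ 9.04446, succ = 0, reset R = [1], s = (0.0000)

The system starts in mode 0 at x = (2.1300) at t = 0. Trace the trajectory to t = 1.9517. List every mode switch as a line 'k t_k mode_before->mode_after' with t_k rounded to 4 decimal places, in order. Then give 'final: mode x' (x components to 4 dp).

Mode 0: guard c·x = 4.7352 hit at Δt = 1.5298 (t = 1.5298), x⁻ = (4.7352) → reset → x⁺ = (4.9193), jump to mode 1
Mode 1: flow for 0.4219 to horizon, guard not reached → x = (6.9429)

1 1.5298 0->1
final: 1 6.9429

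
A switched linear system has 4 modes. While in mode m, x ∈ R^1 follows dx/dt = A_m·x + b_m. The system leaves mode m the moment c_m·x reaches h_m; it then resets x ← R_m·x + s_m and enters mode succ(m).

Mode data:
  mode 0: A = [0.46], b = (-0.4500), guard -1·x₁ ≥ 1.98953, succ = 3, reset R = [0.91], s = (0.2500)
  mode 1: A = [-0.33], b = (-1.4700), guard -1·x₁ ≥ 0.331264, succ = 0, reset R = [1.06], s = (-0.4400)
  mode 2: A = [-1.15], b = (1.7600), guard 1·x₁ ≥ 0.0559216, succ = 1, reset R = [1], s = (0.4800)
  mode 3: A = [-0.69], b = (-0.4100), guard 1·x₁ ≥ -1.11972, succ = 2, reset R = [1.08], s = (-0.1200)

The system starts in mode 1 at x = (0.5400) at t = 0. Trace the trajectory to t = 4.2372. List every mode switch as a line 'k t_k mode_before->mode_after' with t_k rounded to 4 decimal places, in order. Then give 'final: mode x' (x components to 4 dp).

Mode 1: guard c·x = 0.3313 hit at Δt = 0.5809 (t = 0.5809), x⁻ = (-0.3313) → reset → x⁺ = (-0.7911), jump to mode 0
Mode 0: guard c·x = 1.9895 hit at Δt = 1.1243 (t = 1.7052), x⁻ = (-1.9895) → reset → x⁺ = (-1.5605), jump to mode 3
Mode 3: guard c·x = -1.1197 hit at Δt = 0.8827 (t = 2.5879), x⁻ = (-1.1197) → reset → x⁺ = (-1.3293), jump to mode 2
Mode 2: guard c·x = 0.0559 hit at Δt = 0.5760 (t = 3.1639), x⁻ = (0.0559) → reset → x⁺ = (0.5359), jump to mode 1
Mode 1: guard c·x = 0.3313 hit at Δt = 0.5784 (t = 3.7423), x⁻ = (-0.3313) → reset → x⁺ = (-0.7911), jump to mode 0
Mode 0: flow for 0.4949 to horizon, guard not reached → x = (-1.2435)

1 0.5809 1->0
2 1.7052 0->3
3 2.5879 3->2
4 3.1639 2->1
5 3.7423 1->0
final: 0 -1.2435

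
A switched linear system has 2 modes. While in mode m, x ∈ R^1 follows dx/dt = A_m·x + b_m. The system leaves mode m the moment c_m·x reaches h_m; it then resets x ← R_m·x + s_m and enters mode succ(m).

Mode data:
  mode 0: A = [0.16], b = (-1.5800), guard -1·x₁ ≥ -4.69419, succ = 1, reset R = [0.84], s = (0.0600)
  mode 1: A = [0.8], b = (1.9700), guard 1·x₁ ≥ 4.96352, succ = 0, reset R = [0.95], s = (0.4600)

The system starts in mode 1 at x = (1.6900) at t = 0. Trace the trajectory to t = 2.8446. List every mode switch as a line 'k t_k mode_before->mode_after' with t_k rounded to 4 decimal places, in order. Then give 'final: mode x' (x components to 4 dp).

1 0.7266 1->0
2 1.3358 0->1
3 1.5089 1->0
4 2.1181 0->1
5 2.2912 1->0
final: 0 4.7403

Mode 1: guard c·x = 4.9635 hit at Δt = 0.7266 (t = 0.7266), x⁻ = (4.9635) → reset → x⁺ = (5.1753), jump to mode 0
Mode 0: guard c·x = -4.6942 hit at Δt = 0.6092 (t = 1.3358), x⁻ = (4.6942) → reset → x⁺ = (4.0031), jump to mode 1
Mode 1: guard c·x = 4.9635 hit at Δt = 0.1731 (t = 1.5089), x⁻ = (4.9635) → reset → x⁺ = (5.1753), jump to mode 0
Mode 0: guard c·x = -4.6942 hit at Δt = 0.6092 (t = 2.1181), x⁻ = (4.6942) → reset → x⁺ = (4.0031), jump to mode 1
Mode 1: guard c·x = 4.9635 hit at Δt = 0.1731 (t = 2.2912), x⁻ = (4.9635) → reset → x⁺ = (5.1753), jump to mode 0
Mode 0: flow for 0.5534 to horizon, guard not reached → x = (4.7403)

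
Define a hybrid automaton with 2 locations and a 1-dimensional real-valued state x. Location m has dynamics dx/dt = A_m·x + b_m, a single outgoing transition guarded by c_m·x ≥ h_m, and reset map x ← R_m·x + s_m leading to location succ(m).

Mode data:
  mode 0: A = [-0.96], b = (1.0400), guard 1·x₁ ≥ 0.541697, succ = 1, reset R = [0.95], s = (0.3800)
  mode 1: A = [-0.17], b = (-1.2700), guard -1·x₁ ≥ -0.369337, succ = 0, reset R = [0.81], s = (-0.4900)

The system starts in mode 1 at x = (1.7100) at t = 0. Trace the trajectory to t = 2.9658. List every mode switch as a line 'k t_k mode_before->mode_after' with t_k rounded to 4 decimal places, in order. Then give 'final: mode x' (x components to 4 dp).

Mode 1: guard c·x = -0.3693 hit at Δt = 0.9286 (t = 0.9286), x⁻ = (0.3693) → reset → x⁺ = (-0.1908), jump to mode 0
Mode 0: guard c·x = 0.5417 hit at Δt = 0.8911 (t = 1.8197), x⁻ = (0.5417) → reset → x⁺ = (0.8946), jump to mode 1
Mode 1: guard c·x = -0.3693 hit at Δt = 0.3815 (t = 2.2012), x⁻ = (0.3693) → reset → x⁺ = (-0.1908), jump to mode 0
Mode 0: flow for 0.7646 to horizon, guard not reached → x = (0.4718)

1 0.9286 1->0
2 1.8197 0->1
3 2.2012 1->0
final: 0 0.4718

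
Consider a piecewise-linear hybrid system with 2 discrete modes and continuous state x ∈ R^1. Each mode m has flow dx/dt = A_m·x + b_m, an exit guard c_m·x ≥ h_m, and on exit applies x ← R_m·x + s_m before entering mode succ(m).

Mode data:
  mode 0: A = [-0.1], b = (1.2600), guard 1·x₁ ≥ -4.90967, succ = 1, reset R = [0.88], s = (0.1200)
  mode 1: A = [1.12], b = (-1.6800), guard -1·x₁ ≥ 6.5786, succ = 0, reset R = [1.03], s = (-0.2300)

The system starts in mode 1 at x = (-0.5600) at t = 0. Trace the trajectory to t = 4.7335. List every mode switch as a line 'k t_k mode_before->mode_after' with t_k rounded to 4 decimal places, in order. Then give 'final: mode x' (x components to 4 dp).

Mode 1: guard c·x = 6.5786 hit at Δt = 1.2201 (t = 1.2201), x⁻ = (-6.5786) → reset → x⁺ = (-7.0060), jump to mode 0
Mode 0: guard c·x = -4.9097 hit at Δt = 1.1308 (t = 2.3509), x⁻ = (-4.9097) → reset → x⁺ = (-4.2005), jump to mode 1
Mode 1: guard c·x = 6.5786 hit at Δt = 0.3113 (t = 2.6622), x⁻ = (-6.5786) → reset → x⁺ = (-7.0060), jump to mode 0
Mode 0: guard c·x = -4.9097 hit at Δt = 1.1308 (t = 3.7930), x⁻ = (-4.9097) → reset → x⁺ = (-4.2005), jump to mode 1
Mode 1: guard c·x = 6.5786 hit at Δt = 0.3113 (t = 4.1043), x⁻ = (-6.5786) → reset → x⁺ = (-7.0060), jump to mode 0
Mode 0: flow for 0.6292 to horizon, guard not reached → x = (-5.8104)

1 1.2201 1->0
2 2.3509 0->1
3 2.6622 1->0
4 3.7930 0->1
5 4.1043 1->0
final: 0 -5.8104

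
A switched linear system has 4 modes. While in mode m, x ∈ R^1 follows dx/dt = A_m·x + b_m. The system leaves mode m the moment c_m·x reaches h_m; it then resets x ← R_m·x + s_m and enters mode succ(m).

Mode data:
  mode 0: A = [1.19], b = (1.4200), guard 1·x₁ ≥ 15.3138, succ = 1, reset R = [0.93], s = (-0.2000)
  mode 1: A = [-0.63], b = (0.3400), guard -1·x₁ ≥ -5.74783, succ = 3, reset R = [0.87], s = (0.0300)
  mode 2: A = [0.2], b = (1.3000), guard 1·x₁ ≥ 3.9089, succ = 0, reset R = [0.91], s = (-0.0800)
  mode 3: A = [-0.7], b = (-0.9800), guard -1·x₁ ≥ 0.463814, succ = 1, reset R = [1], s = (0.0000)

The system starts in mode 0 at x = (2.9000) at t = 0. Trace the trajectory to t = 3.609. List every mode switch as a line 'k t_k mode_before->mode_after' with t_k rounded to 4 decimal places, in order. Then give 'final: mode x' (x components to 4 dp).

Mode 0: guard c·x = 15.3138 hit at Δt = 1.1718 (t = 1.1718), x⁻ = (15.3138) → reset → x⁺ = (14.0418), jump to mode 1
Mode 1: guard c·x = -5.7478 hit at Δt = 1.5121 (t = 2.6839), x⁻ = (5.7478) → reset → x⁺ = (5.0306), jump to mode 3
Mode 3: flow for 0.9251 to horizon, guard not reached → x = (1.9653)

1 1.1718 0->1
2 2.6839 1->3
final: 3 1.9653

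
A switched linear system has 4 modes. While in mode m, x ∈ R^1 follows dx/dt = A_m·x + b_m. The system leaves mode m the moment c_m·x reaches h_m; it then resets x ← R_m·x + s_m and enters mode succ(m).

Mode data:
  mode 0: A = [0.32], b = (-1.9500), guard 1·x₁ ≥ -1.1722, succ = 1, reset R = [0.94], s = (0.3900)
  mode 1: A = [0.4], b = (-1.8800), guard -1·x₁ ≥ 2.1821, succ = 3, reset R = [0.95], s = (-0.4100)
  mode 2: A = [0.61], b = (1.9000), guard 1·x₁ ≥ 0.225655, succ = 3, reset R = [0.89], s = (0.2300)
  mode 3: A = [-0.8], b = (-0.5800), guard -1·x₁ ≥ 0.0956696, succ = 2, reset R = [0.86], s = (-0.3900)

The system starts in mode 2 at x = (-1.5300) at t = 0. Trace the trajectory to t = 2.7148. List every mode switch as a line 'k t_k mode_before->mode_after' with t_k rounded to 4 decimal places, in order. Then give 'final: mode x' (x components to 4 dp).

Mode 2: guard c·x = 0.2257 hit at Δt = 1.2224 (t = 1.2224), x⁻ = (0.2257) → reset → x⁺ = (0.4308), jump to mode 3
Mode 3: guard c·x = 0.0957 hit at Δt = 0.7599 (t = 1.9823), x⁻ = (-0.0957) → reset → x⁺ = (-0.4723), jump to mode 2
Mode 2: guard c·x = 0.2257 hit at Δt = 0.3842 (t = 2.3665), x⁻ = (0.2257) → reset → x⁺ = (0.4308), jump to mode 3
Mode 3: flow for 0.3483 to horizon, guard not reached → x = (0.1498)

1 1.2224 2->3
2 1.9823 3->2
3 2.3665 2->3
final: 3 0.1498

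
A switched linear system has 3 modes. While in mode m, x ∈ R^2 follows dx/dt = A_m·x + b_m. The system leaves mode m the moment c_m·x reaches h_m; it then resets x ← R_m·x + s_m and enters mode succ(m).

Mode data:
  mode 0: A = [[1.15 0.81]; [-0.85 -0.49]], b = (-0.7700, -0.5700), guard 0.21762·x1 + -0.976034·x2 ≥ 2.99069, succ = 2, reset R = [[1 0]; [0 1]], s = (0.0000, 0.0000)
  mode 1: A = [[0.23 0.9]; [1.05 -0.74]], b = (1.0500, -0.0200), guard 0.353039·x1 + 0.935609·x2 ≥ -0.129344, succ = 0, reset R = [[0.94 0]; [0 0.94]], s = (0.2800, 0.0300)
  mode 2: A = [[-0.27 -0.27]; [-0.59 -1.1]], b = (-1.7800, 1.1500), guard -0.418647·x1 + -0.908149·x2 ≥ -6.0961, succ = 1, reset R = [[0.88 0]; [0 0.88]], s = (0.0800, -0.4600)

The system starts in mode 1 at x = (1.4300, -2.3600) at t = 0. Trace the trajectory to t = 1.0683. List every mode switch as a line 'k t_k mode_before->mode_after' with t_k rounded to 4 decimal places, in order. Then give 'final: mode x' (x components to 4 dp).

Mode 1: guard c·x = -0.1293 hit at Δt = 0.6701 (t = 0.6701), x⁻ = (1.4636, -0.6905) → reset → x⁺ = (1.6558, -0.6191), jump to mode 0
Mode 0: flow for 0.3982 to horizon, guard not reached → x = (1.8525, -1.2589)

1 0.6701 1->0
final: 0 1.8525 -1.2589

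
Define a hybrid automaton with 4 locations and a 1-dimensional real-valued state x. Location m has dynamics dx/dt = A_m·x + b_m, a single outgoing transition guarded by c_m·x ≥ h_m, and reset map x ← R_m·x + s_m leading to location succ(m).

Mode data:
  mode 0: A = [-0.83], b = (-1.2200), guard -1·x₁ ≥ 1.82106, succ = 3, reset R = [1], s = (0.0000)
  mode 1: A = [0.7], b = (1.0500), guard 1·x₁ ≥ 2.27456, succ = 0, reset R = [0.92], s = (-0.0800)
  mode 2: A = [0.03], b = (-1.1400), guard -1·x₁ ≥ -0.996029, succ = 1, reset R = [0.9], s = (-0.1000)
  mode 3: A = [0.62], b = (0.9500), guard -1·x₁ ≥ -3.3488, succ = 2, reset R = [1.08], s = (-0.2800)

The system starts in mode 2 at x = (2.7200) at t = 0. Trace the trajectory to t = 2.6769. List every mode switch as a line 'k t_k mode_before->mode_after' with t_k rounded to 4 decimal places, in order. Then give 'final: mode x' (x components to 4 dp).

Mode 2: guard c·x = -0.9960 hit at Δt = 1.5903 (t = 1.5903), x⁻ = (0.9960) → reset → x⁺ = (0.7964), jump to mode 1
Mode 1: guard c·x = 2.2746 hit at Δt = 0.7099 (t = 2.3002), x⁻ = (2.2746) → reset → x⁺ = (2.0126), jump to mode 0
Mode 0: flow for 0.3767 to horizon, guard not reached → x = (1.0775)

1 1.5903 2->1
2 2.3002 1->0
final: 0 1.0775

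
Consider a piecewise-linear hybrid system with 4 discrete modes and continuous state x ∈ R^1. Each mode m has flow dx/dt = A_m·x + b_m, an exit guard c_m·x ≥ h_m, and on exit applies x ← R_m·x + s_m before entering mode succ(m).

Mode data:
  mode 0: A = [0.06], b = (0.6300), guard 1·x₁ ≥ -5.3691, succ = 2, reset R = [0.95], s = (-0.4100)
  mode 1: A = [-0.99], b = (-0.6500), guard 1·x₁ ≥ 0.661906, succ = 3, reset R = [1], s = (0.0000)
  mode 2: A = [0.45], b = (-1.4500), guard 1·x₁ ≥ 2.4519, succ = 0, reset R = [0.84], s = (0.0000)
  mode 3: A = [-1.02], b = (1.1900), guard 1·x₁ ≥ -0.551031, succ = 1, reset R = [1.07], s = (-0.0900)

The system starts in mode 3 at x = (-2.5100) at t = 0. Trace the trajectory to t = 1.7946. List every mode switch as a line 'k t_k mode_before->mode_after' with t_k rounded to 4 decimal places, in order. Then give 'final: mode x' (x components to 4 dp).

1 0.7461 3->1
final: 1 -0.6647

Mode 3: guard c·x = -0.5510 hit at Δt = 0.7461 (t = 0.7461), x⁻ = (-0.5510) → reset → x⁺ = (-0.6796), jump to mode 1
Mode 1: flow for 1.0485 to horizon, guard not reached → x = (-0.6647)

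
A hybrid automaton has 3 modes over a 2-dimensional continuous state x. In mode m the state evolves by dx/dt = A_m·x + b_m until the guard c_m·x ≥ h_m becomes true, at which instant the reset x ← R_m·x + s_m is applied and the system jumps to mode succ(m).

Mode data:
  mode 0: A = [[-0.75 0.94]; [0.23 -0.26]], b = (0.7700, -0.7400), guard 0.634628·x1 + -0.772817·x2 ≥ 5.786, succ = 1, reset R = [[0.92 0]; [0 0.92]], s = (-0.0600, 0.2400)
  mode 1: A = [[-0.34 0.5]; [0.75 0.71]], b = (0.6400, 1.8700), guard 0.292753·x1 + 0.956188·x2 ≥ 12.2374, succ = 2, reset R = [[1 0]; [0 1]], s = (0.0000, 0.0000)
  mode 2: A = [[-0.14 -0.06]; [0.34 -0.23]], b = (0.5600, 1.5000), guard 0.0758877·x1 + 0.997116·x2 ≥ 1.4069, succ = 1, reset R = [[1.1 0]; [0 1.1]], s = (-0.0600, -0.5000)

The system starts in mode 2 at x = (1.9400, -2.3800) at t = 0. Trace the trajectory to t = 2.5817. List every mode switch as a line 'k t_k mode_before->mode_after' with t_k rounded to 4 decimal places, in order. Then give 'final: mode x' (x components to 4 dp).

1 1.5316 2->1
final: 1 4.2065 8.2396

Mode 2: guard c·x = 1.4069 hit at Δt = 1.5316 (t = 1.5316), x⁻ = (2.3726, 1.2304) → reset → x⁺ = (2.5498, 0.8534), jump to mode 1
Mode 1: flow for 1.0501 to horizon, guard not reached → x = (4.2065, 8.2396)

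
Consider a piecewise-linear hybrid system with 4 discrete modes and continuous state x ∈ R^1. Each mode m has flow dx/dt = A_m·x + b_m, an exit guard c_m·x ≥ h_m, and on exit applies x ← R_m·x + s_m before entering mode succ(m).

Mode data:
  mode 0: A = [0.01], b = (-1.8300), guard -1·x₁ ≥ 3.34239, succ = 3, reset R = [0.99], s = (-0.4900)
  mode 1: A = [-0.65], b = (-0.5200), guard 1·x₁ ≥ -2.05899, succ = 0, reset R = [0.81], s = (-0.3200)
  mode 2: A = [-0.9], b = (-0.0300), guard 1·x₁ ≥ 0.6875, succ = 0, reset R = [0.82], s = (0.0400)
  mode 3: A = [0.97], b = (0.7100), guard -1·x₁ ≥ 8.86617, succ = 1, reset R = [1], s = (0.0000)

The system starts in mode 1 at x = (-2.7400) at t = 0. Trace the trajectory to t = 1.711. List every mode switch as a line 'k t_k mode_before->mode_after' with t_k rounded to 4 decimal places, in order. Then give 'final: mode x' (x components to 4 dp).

Mode 1: guard c·x = -2.0590 hit at Δt = 0.6652 (t = 0.6652), x⁻ = (-2.0590) → reset → x⁺ = (-1.9878), jump to mode 0
Mode 0: guard c·x = 3.3424 hit at Δt = 0.7296 (t = 1.3948), x⁻ = (-3.3424) → reset → x⁺ = (-3.7990), jump to mode 3
Mode 3: flow for 0.3162 to horizon, guard not reached → x = (-4.8999)

1 0.6652 1->0
2 1.3948 0->3
final: 3 -4.8999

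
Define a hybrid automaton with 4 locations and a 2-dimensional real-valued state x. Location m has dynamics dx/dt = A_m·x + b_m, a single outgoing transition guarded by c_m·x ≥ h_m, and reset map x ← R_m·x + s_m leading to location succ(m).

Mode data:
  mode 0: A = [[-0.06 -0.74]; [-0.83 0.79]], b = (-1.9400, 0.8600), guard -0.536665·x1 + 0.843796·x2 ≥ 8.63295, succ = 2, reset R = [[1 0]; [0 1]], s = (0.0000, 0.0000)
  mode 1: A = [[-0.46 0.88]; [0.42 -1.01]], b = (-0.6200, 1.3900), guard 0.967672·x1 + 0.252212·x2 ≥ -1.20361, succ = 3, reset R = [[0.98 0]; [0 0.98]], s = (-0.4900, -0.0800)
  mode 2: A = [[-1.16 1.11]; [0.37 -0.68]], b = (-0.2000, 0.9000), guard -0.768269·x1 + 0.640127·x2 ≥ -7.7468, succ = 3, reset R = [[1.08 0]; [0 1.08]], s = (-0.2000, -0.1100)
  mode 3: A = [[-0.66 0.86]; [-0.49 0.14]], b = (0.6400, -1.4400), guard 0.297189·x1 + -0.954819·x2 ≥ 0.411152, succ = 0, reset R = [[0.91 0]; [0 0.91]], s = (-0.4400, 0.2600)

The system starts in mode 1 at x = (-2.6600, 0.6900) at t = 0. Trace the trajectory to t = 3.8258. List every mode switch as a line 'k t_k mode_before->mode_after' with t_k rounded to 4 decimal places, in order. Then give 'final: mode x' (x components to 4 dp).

Mode 1: guard c·x = -1.2036 hit at Δt = 1.5532 (t = 1.5532), x⁻ = (-1.4100, 0.6377) → reset → x⁺ = (-1.8718, 0.5449), jump to mode 3
Mode 3: guard c·x = 0.4112 hit at Δt = 1.1272 (t = 2.6804), x⁻ = (-0.3714, -0.5462) → reset → x⁺ = (-0.7779, -0.2370), jump to mode 0
Mode 0: flow for 1.1454 to horizon, guard not reached → x = (-3.9503, 3.9121)

1 1.5532 1->3
2 2.6804 3->0
final: 0 -3.9503 3.9121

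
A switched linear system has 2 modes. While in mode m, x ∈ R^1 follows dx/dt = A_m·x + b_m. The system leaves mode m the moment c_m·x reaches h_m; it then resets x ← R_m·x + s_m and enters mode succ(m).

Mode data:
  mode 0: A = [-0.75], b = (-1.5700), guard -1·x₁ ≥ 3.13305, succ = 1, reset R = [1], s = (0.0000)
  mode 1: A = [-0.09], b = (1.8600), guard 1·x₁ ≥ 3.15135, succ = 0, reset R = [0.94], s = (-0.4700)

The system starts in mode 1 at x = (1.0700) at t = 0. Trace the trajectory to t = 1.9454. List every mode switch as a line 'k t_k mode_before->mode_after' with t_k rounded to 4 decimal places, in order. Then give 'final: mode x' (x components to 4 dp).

1 1.2476 1->0
final: 0 0.6238

Mode 1: guard c·x = 3.1513 hit at Δt = 1.2476 (t = 1.2476), x⁻ = (3.1513) → reset → x⁺ = (2.4923), jump to mode 0
Mode 0: flow for 0.6978 to horizon, guard not reached → x = (0.6238)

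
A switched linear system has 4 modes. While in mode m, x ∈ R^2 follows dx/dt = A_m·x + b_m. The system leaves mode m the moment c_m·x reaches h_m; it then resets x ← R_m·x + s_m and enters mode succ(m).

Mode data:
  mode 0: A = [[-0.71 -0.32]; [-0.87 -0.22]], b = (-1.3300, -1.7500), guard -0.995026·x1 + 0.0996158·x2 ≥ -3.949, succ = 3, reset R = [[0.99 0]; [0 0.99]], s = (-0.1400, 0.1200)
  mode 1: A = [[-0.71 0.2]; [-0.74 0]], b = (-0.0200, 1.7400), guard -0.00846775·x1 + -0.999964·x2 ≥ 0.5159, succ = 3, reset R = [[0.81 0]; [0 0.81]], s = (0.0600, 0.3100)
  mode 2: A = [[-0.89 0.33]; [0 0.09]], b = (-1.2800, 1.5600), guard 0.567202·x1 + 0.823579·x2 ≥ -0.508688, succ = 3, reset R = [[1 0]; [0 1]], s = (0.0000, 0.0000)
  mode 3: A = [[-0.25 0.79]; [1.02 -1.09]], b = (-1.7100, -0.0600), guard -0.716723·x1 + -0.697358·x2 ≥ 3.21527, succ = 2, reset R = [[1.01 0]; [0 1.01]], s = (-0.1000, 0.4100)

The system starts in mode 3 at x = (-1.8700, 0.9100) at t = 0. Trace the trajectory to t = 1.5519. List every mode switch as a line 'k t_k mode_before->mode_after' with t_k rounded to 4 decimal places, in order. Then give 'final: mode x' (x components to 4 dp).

Mode 3: guard c·x = 3.2153 hit at Δt = 1.0036 (t = 1.0036), x⁻ = (-3.2057, -1.3159) → reset → x⁺ = (-3.3378, -0.9191), jump to mode 2
Mode 2: flow for 0.5483 to horizon, guard not reached → x = (-2.6721, -0.0888)

1 1.0036 3->2
final: 2 -2.6721 -0.0888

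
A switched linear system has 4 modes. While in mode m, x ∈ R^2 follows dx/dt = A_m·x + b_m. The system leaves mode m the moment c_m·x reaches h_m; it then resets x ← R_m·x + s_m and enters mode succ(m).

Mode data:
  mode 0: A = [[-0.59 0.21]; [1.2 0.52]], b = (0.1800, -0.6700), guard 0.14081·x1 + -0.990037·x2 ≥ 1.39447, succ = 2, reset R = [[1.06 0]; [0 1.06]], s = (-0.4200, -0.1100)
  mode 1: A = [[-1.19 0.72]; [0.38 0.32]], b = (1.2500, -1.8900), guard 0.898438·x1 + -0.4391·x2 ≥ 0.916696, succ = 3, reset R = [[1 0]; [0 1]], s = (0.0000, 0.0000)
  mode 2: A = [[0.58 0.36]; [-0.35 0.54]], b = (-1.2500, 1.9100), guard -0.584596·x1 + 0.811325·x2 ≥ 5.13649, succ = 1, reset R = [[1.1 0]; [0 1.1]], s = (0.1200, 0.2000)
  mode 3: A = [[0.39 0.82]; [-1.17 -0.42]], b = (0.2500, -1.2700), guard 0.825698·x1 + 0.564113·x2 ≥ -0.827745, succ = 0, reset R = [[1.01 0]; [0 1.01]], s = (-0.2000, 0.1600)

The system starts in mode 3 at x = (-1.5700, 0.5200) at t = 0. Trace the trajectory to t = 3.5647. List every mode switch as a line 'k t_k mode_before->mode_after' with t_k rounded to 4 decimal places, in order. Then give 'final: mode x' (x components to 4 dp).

Mode 3: guard c·x = -0.8277 hit at Δt = 0.6330 (t = 0.6330), x⁻ = (-1.4713, 0.6862) → reset → x⁺ = (-1.6860, 0.8531), jump to mode 0
Mode 0: guard c·x = 1.3945 hit at Δt = 1.0621 (t = 1.6951), x⁻ = (-0.8319, -1.5268) → reset → x⁺ = (-1.3018, -1.7284), jump to mode 2
Mode 2: guard c·x = 5.1365 hit at Δt = 1.3344 (t = 3.0295), x⁻ = (-5.6120, 2.2873) → reset → x⁺ = (-6.0532, 2.7160), jump to mode 1
Mode 1: flow for 0.5352 to horizon, guard not reached → x = (-2.1761, 1.2508)

1 0.6330 3->0
2 1.6951 0->2
3 3.0295 2->1
final: 1 -2.1761 1.2508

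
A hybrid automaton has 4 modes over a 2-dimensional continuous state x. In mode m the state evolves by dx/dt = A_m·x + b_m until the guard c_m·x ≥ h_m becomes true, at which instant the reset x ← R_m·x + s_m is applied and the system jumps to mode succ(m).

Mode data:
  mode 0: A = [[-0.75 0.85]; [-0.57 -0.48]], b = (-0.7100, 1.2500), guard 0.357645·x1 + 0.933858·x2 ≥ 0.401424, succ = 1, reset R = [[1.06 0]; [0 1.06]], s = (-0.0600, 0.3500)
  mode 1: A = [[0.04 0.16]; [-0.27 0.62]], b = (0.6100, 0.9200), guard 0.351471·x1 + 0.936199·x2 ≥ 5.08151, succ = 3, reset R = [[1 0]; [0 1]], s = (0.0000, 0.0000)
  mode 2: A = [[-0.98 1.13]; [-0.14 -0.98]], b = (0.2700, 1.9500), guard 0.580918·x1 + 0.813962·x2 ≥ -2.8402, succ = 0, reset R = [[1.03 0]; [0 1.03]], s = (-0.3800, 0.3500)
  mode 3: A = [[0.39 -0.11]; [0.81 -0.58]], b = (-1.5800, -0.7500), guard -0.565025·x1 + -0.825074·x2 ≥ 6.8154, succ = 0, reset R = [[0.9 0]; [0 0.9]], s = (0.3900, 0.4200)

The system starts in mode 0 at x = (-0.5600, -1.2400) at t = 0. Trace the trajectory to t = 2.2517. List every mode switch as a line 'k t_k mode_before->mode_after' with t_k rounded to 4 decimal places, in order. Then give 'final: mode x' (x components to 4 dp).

1 1.0878 0->1
final: 1 0.2417 4.1062

Mode 0: guard c·x = 0.4014 hit at Δt = 1.0878 (t = 1.0878), x⁻ = (-0.8024, 0.7372) → reset → x⁺ = (-0.9105, 1.1314), jump to mode 1
Mode 1: flow for 1.1639 to horizon, guard not reached → x = (0.2417, 4.1062)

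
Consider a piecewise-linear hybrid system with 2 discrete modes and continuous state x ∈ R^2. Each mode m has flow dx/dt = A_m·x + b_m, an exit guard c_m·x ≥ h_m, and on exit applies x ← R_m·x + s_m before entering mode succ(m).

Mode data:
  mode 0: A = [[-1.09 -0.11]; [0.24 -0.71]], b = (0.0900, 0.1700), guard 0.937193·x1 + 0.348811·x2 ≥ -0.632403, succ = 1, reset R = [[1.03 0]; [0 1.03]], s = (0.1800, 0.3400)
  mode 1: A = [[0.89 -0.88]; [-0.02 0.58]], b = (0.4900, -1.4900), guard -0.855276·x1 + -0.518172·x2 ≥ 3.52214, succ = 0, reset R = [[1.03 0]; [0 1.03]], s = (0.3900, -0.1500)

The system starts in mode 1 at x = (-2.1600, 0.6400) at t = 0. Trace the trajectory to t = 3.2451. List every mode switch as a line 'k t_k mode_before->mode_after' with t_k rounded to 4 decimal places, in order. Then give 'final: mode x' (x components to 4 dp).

Mode 1: guard c·x = 3.5221 hit at Δt = 0.7495 (t = 0.7495), x⁻ = (-3.9028, -0.3554) → reset → x⁺ = (-3.6299, -0.5161), jump to mode 0
Mode 0: guard c·x = -0.6324 hit at Δt = 1.5670 (t = 2.3165), x⁻ = (-0.5523, -0.3290) → reset → x⁺ = (-0.3889, 0.0011), jump to mode 1
Mode 1: flow for 0.9286 to horizon, guard not reached → x = (0.7181, -1.8293)

1 0.7495 1->0
2 2.3165 0->1
final: 1 0.7181 -1.8293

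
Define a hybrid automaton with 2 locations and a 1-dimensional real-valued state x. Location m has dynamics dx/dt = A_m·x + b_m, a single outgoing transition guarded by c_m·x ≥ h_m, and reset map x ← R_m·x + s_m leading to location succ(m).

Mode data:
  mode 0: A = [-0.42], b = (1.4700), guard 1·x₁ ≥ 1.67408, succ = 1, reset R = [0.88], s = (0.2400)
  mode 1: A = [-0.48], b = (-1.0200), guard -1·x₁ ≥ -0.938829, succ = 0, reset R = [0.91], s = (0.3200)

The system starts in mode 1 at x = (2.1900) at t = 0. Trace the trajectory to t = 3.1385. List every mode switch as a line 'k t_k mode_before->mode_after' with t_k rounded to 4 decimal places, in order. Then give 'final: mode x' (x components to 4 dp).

1 0.7134 1->0
2 1.2894 0->1
3 1.7589 1->0
4 2.3349 0->1
5 2.8043 1->0
final: 0 1.4789

Mode 1: guard c·x = -0.9388 hit at Δt = 0.7134 (t = 0.7134), x⁻ = (0.9388) → reset → x⁺ = (1.1743), jump to mode 0
Mode 0: guard c·x = 1.6741 hit at Δt = 0.5760 (t = 1.2894), x⁻ = (1.6741) → reset → x⁺ = (1.7132), jump to mode 1
Mode 1: guard c·x = -0.9388 hit at Δt = 0.4694 (t = 1.7589), x⁻ = (0.9388) → reset → x⁺ = (1.1743), jump to mode 0
Mode 0: guard c·x = 1.6741 hit at Δt = 0.5760 (t = 2.3349), x⁻ = (1.6741) → reset → x⁺ = (1.7132), jump to mode 1
Mode 1: guard c·x = -0.9388 hit at Δt = 0.4694 (t = 2.8043), x⁻ = (0.9388) → reset → x⁺ = (1.1743), jump to mode 0
Mode 0: flow for 0.3342 to horizon, guard not reached → x = (1.4789)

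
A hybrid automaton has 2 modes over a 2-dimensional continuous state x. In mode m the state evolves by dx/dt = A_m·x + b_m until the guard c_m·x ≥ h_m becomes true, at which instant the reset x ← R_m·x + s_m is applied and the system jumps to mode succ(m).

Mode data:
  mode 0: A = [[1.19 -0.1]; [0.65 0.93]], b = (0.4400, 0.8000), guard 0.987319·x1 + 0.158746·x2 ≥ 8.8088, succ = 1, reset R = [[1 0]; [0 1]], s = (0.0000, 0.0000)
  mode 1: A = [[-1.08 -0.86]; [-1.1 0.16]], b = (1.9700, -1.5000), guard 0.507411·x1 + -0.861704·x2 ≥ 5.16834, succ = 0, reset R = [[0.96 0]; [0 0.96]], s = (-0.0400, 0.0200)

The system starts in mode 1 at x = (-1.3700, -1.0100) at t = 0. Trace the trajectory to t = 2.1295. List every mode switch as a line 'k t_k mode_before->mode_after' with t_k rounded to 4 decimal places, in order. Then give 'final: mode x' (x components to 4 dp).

1 1.2916 1->0
final: 0 7.9723 -4.6359

Mode 1: guard c·x = 5.1683 hit at Δt = 1.2916 (t = 1.2916), x⁻ = (2.6070, -4.4627) → reset → x⁺ = (2.4627, -4.2642), jump to mode 0
Mode 0: flow for 0.8379 to horizon, guard not reached → x = (7.9723, -4.6359)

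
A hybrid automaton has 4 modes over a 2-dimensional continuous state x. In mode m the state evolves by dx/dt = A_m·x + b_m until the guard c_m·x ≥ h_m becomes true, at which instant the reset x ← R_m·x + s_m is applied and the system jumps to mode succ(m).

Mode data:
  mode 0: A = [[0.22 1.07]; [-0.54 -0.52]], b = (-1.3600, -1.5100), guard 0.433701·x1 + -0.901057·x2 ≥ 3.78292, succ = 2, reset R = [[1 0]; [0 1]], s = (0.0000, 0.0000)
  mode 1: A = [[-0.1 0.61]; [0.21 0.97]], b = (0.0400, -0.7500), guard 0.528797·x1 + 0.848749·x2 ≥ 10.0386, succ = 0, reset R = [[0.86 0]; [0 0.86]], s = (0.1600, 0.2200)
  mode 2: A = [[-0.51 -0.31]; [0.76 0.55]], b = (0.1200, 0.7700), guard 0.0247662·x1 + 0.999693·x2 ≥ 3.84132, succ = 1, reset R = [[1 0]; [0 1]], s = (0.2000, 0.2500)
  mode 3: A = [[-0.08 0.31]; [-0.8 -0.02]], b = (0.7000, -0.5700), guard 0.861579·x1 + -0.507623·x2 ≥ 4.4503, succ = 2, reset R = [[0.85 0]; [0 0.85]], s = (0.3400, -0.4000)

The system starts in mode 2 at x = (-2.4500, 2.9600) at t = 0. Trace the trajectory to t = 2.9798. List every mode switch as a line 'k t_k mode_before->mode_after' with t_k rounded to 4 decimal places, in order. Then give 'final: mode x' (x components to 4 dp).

Mode 2: guard c·x = 3.8413 hit at Δt = 1.0589 (t = 1.0589), x⁻ = (-2.1939, 3.8969) → reset → x⁺ = (-1.9939, 4.1469), jump to mode 1
Mode 1: guard c·x = 10.0386 hit at Δt = 1.0894 (t = 2.1483), x⁻ = (2.4501, 10.3010) → reset → x⁺ = (2.2671, 9.0789), jump to mode 0
Mode 0: flow for 0.8315 to horizon, guard not reached → x = (7.3931, 2.9058)

1 1.0589 2->1
2 2.1483 1->0
final: 0 7.3931 2.9058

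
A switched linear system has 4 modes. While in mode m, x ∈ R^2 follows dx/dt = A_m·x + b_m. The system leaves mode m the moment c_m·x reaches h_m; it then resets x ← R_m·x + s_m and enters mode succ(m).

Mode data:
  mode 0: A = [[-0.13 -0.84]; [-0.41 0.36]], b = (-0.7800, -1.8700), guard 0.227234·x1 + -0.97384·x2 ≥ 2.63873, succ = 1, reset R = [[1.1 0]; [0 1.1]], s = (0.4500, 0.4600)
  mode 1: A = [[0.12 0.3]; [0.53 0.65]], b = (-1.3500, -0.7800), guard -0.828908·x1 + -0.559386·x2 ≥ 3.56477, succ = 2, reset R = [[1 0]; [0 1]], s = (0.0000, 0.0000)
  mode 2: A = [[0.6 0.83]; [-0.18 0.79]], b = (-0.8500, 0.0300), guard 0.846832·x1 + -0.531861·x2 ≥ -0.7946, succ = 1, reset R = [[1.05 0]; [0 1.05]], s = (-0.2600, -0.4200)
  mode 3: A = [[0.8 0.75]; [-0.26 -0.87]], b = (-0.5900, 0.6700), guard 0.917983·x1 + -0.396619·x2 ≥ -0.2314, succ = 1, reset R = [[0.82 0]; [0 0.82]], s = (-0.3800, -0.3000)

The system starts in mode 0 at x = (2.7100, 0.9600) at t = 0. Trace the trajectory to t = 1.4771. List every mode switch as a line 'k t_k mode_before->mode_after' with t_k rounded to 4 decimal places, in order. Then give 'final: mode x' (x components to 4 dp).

Mode 0: guard c·x = 2.6387 hit at Δt = 1.0808 (t = 1.0808), x⁻ = (2.0696, -2.2267) → reset → x⁺ = (2.7265, -1.9894), jump to mode 1
Mode 1: flow for 0.3963 to horizon, guard not reached → x = (2.0498, -2.3494)

1 1.0808 0->1
final: 1 2.0498 -2.3494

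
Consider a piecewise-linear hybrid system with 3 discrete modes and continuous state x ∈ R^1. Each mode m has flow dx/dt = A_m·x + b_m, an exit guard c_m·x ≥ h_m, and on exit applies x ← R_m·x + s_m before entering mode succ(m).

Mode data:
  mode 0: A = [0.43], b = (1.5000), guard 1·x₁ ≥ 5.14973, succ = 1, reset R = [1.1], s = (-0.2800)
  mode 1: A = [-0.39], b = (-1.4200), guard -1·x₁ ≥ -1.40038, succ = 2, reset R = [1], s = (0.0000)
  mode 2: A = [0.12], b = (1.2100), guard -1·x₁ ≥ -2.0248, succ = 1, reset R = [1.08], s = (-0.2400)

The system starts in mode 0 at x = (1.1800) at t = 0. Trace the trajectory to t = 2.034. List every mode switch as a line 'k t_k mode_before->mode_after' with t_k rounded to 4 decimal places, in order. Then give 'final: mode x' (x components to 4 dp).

Mode 0: guard c·x = 5.1497 hit at Δt = 1.4311 (t = 1.4311), x⁻ = (5.1497) → reset → x⁺ = (5.3847), jump to mode 1
Mode 1: flow for 0.6029 to horizon, guard not reached → x = (3.4935)

1 1.4311 0->1
final: 1 3.4935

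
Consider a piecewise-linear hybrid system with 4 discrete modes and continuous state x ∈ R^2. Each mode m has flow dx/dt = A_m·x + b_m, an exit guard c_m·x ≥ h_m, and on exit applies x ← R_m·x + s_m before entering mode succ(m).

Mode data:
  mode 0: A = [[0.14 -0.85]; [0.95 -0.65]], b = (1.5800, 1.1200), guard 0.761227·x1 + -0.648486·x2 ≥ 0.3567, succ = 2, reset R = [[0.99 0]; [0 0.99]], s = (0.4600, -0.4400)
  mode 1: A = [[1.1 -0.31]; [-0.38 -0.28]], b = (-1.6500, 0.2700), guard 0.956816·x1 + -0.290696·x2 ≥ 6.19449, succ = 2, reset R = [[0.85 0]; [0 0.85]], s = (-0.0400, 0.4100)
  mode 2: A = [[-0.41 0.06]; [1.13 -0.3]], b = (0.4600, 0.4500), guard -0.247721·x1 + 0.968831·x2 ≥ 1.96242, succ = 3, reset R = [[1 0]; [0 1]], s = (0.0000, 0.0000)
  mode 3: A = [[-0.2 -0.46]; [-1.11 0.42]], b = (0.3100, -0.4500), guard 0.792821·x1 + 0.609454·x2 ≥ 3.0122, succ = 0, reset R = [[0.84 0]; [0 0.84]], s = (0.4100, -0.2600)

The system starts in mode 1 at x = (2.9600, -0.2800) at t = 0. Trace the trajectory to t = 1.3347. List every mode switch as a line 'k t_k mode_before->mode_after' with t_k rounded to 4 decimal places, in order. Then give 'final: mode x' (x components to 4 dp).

1 0.9628 1->2
final: 2 4.5557 1.4068

Mode 1: guard c·x = 6.1945 hit at Δt = 0.9628 (t = 0.9628), x⁻ = (6.0609, -1.3600) → reset → x⁺ = (5.1117, -0.7460), jump to mode 2
Mode 2: flow for 0.3719 to horizon, guard not reached → x = (4.5557, 1.4068)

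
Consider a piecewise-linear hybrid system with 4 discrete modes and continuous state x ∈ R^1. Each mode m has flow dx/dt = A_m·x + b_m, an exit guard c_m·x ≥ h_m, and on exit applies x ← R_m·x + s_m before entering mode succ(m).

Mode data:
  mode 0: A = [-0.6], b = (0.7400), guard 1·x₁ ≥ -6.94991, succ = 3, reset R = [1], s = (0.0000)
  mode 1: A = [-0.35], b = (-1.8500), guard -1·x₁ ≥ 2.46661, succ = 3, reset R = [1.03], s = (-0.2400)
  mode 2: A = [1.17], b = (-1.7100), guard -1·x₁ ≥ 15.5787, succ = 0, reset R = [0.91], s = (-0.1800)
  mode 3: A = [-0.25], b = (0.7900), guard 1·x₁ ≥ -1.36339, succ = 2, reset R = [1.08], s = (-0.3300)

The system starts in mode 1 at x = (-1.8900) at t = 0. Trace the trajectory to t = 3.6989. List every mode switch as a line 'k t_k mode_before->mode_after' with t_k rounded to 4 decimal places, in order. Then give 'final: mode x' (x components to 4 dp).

Mode 1: guard c·x = 2.4666 hit at Δt = 0.5317 (t = 0.5317), x⁻ = (-2.4666) → reset → x⁺ = (-2.7806), jump to mode 3
Mode 3: guard c·x = -1.3634 hit at Δt = 1.0902 (t = 1.6219), x⁻ = (-1.3634) → reset → x⁺ = (-1.8025), jump to mode 2
Mode 2: guard c·x = 15.5787 hit at Δt = 1.4125 (t = 3.0344), x⁻ = (-15.5787) → reset → x⁺ = (-14.3566), jump to mode 0
Mode 0: flow for 0.6645 to horizon, guard not reached → x = (-9.2305)

1 0.5317 1->3
2 1.6219 3->2
3 3.0344 2->0
final: 0 -9.2305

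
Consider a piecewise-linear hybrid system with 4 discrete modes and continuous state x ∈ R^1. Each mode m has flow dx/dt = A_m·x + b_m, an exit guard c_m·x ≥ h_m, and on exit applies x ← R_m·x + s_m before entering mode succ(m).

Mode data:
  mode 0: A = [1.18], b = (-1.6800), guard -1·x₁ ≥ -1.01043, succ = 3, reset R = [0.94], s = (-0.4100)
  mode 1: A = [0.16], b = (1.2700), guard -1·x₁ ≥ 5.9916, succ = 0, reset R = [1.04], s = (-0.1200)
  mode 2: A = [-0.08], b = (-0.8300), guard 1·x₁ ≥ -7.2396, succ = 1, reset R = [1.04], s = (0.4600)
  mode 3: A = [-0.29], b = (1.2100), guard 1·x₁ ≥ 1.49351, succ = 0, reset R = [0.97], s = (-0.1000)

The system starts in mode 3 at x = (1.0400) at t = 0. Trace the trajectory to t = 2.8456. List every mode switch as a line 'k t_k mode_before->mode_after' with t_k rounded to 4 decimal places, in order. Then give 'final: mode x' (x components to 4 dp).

1 0.5393 3->0
2 1.9854 0->3
final: 3 1.3418

Mode 3: guard c·x = 1.4935 hit at Δt = 0.5393 (t = 0.5393), x⁻ = (1.4935) → reset → x⁺ = (1.3487), jump to mode 0
Mode 0: guard c·x = -1.0104 hit at Δt = 1.4461 (t = 1.9854), x⁻ = (1.0104) → reset → x⁺ = (0.5398), jump to mode 3
Mode 3: flow for 0.8602 to horizon, guard not reached → x = (1.3418)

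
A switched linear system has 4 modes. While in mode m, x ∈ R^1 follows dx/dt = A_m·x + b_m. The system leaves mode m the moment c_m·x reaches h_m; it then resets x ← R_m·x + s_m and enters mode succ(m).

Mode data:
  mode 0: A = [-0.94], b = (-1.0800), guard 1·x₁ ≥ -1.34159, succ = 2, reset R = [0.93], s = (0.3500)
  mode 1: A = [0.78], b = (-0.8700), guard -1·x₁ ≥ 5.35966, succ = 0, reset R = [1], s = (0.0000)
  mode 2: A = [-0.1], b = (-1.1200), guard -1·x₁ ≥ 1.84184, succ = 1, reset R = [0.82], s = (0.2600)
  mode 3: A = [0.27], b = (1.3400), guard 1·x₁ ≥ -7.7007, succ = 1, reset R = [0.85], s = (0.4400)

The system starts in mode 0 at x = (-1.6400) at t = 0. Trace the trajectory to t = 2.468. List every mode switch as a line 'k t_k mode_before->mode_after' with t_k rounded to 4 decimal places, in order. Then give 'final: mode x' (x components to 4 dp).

Mode 0: guard c·x = -1.3416 hit at Δt = 0.9954 (t = 0.9954), x⁻ = (-1.3416) → reset → x⁺ = (-0.8977), jump to mode 2
Mode 2: guard c·x = 1.8418 hit at Δt = 0.9612 (t = 1.9566), x⁻ = (-1.8418) → reset → x⁺ = (-1.2503), jump to mode 1
Mode 1: flow for 0.5114 to horizon, guard not reached → x = (-2.4099)

1 0.9954 0->2
2 1.9566 2->1
final: 1 -2.4099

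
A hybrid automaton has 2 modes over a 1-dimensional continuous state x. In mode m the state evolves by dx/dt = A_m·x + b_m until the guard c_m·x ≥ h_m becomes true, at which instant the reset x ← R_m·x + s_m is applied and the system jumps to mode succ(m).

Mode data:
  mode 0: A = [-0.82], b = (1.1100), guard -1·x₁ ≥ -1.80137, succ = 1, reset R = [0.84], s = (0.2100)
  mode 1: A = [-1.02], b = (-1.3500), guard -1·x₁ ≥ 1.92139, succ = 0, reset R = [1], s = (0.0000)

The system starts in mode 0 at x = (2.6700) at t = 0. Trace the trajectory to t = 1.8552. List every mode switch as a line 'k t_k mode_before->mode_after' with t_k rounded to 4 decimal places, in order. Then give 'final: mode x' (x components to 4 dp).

1 1.3152 0->1
final: 1 0.4328

Mode 0: guard c·x = -1.8014 hit at Δt = 1.3152 (t = 1.3152), x⁻ = (1.8014) → reset → x⁺ = (1.7232), jump to mode 1
Mode 1: flow for 0.5400 to horizon, guard not reached → x = (0.4328)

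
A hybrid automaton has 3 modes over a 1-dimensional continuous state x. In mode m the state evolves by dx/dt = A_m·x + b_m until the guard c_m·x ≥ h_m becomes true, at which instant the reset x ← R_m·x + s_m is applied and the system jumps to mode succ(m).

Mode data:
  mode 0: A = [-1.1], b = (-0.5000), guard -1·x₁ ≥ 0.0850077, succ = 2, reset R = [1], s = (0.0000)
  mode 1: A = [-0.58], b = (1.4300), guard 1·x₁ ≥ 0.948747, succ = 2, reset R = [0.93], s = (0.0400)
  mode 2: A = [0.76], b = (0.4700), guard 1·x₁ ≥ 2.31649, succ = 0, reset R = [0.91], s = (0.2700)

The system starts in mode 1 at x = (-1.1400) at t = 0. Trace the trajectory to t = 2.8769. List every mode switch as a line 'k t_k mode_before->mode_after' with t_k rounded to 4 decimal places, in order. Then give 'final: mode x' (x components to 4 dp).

1 1.4929 1->2
2 2.3408 2->0
final: 0 1.1161

Mode 1: guard c·x = 0.9487 hit at Δt = 1.4929 (t = 1.4929), x⁻ = (0.9487) → reset → x⁺ = (0.9223), jump to mode 2
Mode 2: guard c·x = 2.3165 hit at Δt = 0.8479 (t = 2.3408), x⁻ = (2.3165) → reset → x⁺ = (2.3780), jump to mode 0
Mode 0: flow for 0.5361 to horizon, guard not reached → x = (1.1161)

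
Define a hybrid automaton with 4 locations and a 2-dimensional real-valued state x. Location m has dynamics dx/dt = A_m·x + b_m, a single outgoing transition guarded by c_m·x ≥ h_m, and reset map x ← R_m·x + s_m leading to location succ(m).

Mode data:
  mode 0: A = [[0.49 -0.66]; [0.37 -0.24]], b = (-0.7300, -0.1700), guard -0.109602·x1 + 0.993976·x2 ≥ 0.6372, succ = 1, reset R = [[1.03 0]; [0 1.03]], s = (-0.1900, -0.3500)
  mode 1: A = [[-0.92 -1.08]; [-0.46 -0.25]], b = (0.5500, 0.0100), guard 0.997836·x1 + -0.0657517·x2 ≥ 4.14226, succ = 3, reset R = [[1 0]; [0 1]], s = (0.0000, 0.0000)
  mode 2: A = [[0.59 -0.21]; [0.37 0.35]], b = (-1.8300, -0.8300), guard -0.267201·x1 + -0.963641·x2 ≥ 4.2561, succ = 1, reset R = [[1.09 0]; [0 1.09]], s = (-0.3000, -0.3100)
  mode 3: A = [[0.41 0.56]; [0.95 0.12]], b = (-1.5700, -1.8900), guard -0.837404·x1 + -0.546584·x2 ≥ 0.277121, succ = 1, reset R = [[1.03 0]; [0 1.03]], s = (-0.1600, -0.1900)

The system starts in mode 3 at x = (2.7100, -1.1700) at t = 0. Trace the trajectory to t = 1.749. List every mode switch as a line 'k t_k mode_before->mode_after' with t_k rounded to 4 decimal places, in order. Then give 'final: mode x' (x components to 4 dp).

Mode 3: guard c·x = 0.2771 hit at Δt = 1.3660 (t = 1.3660), x⁻ = (0.6998, -1.5791) → reset → x⁺ = (0.5608, -1.8165), jump to mode 1
Mode 1: flow for 0.3830 to horizon, guard not reached → x = (1.1985, -1.7989)

1 1.3660 3->1
final: 1 1.1985 -1.7989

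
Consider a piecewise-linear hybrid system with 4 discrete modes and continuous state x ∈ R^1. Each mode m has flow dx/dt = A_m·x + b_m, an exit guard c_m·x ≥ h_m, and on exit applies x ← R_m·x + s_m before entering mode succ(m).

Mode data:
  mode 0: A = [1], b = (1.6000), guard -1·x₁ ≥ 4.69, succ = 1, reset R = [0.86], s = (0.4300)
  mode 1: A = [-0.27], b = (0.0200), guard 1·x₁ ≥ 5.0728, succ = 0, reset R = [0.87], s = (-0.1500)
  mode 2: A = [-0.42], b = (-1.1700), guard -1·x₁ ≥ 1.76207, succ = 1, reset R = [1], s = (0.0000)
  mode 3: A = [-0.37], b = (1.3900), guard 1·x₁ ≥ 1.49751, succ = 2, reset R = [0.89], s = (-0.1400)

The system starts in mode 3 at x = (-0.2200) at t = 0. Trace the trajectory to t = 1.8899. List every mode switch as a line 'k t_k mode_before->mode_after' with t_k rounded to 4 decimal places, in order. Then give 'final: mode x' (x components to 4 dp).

1 1.5282 3->2
final: 2 0.6321

Mode 3: guard c·x = 1.4975 hit at Δt = 1.5282 (t = 1.5282), x⁻ = (1.4975) → reset → x⁺ = (1.1928), jump to mode 2
Mode 2: flow for 0.3617 to horizon, guard not reached → x = (0.6321)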